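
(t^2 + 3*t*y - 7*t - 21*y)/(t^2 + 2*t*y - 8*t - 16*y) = (t^2 + 3*t*y - 7*t - 21*y)/(t^2 + 2*t*y - 8*t - 16*y)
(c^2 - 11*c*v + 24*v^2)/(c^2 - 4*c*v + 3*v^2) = (-c + 8*v)/(-c + v)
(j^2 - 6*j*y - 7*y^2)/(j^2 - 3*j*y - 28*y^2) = (j + y)/(j + 4*y)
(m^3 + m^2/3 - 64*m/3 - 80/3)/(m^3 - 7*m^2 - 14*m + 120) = (m + 4/3)/(m - 6)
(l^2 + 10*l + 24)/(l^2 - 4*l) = (l^2 + 10*l + 24)/(l*(l - 4))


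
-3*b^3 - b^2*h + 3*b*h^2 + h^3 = (-b + h)*(b + h)*(3*b + h)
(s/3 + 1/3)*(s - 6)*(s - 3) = s^3/3 - 8*s^2/3 + 3*s + 6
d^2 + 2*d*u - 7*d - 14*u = (d - 7)*(d + 2*u)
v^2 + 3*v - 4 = (v - 1)*(v + 4)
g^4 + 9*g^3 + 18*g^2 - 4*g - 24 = (g - 1)*(g + 2)^2*(g + 6)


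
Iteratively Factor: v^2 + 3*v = (v)*(v + 3)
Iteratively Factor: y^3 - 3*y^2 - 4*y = (y - 4)*(y^2 + y) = y*(y - 4)*(y + 1)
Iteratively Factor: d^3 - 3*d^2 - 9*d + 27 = (d - 3)*(d^2 - 9) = (d - 3)*(d + 3)*(d - 3)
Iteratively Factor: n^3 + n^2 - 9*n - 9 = (n + 1)*(n^2 - 9) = (n + 1)*(n + 3)*(n - 3)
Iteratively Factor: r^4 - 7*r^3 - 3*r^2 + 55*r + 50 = (r + 1)*(r^3 - 8*r^2 + 5*r + 50) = (r - 5)*(r + 1)*(r^2 - 3*r - 10) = (r - 5)*(r + 1)*(r + 2)*(r - 5)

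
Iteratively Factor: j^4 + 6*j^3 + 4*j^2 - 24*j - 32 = (j + 2)*(j^3 + 4*j^2 - 4*j - 16) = (j + 2)*(j + 4)*(j^2 - 4) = (j - 2)*(j + 2)*(j + 4)*(j + 2)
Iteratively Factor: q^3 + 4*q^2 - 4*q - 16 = (q + 4)*(q^2 - 4) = (q - 2)*(q + 4)*(q + 2)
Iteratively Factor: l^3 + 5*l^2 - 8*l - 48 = (l - 3)*(l^2 + 8*l + 16) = (l - 3)*(l + 4)*(l + 4)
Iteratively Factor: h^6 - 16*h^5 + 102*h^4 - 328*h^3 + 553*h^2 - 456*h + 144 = (h - 4)*(h^5 - 12*h^4 + 54*h^3 - 112*h^2 + 105*h - 36) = (h - 4)*(h - 1)*(h^4 - 11*h^3 + 43*h^2 - 69*h + 36) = (h - 4)^2*(h - 1)*(h^3 - 7*h^2 + 15*h - 9) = (h - 4)^2*(h - 1)^2*(h^2 - 6*h + 9) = (h - 4)^2*(h - 3)*(h - 1)^2*(h - 3)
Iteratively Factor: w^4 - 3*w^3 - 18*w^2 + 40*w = (w + 4)*(w^3 - 7*w^2 + 10*w) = w*(w + 4)*(w^2 - 7*w + 10) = w*(w - 5)*(w + 4)*(w - 2)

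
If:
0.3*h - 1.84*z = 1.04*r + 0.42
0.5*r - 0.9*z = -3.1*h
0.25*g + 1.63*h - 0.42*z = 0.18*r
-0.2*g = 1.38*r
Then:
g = 0.04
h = -0.07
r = -0.01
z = -0.24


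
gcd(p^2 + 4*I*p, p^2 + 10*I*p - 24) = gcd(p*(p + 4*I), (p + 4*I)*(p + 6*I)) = p + 4*I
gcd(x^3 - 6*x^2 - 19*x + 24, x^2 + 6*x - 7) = x - 1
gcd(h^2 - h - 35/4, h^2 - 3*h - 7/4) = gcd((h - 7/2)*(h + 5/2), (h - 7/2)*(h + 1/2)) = h - 7/2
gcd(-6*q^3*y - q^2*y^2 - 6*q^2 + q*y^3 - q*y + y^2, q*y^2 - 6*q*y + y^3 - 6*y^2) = 1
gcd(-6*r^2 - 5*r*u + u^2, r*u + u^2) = r + u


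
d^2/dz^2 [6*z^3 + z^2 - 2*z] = 36*z + 2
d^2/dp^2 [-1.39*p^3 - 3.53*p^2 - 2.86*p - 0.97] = -8.34*p - 7.06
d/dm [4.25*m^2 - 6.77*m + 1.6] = 8.5*m - 6.77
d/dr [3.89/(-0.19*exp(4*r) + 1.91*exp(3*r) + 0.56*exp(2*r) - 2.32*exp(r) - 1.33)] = (2.9564*exp(3*r) - 22.2897*exp(2*r) - 4.3568*exp(r) + 9.0248)*exp(r)/(0.19*exp(4*r) - 1.91*exp(3*r) - 0.56*exp(2*r) + 2.32*exp(r) + 1.33)^2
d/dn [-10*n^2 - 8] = -20*n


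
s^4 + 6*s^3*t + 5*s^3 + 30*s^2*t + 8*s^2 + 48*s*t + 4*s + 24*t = (s + 1)*(s + 2)^2*(s + 6*t)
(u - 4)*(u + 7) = u^2 + 3*u - 28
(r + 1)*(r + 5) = r^2 + 6*r + 5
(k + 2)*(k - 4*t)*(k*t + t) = k^3*t - 4*k^2*t^2 + 3*k^2*t - 12*k*t^2 + 2*k*t - 8*t^2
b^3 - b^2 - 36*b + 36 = (b - 6)*(b - 1)*(b + 6)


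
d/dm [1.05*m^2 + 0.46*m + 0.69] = 2.1*m + 0.46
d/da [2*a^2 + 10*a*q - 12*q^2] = 4*a + 10*q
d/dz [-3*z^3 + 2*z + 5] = 2 - 9*z^2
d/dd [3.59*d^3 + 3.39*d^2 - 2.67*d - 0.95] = 10.77*d^2 + 6.78*d - 2.67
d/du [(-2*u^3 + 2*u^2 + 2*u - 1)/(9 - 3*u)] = (4*u^3 - 20*u^2 + 12*u + 5)/(3*(u^2 - 6*u + 9))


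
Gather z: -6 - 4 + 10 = 0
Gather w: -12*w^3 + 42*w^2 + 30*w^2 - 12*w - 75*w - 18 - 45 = -12*w^3 + 72*w^2 - 87*w - 63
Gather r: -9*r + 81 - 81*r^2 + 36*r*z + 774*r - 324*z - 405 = -81*r^2 + r*(36*z + 765) - 324*z - 324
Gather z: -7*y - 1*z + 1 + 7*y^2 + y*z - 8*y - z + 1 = 7*y^2 - 15*y + z*(y - 2) + 2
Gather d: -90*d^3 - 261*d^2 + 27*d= -90*d^3 - 261*d^2 + 27*d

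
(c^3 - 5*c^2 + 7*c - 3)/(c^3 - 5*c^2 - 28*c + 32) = (c^2 - 4*c + 3)/(c^2 - 4*c - 32)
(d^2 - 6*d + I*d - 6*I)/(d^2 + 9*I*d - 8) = (d - 6)/(d + 8*I)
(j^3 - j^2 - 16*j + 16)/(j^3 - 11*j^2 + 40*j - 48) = (j^2 + 3*j - 4)/(j^2 - 7*j + 12)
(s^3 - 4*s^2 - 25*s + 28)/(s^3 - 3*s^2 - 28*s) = (s - 1)/s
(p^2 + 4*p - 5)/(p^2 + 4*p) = (p^2 + 4*p - 5)/(p*(p + 4))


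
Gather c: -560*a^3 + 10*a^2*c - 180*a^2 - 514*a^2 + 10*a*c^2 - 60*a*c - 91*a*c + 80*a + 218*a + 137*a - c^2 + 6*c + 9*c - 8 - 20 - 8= -560*a^3 - 694*a^2 + 435*a + c^2*(10*a - 1) + c*(10*a^2 - 151*a + 15) - 36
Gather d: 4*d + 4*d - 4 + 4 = 8*d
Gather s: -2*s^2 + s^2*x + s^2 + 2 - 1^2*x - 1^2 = s^2*(x - 1) - x + 1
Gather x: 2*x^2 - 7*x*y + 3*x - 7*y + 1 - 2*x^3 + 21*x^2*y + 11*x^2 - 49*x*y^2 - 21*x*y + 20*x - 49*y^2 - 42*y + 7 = -2*x^3 + x^2*(21*y + 13) + x*(-49*y^2 - 28*y + 23) - 49*y^2 - 49*y + 8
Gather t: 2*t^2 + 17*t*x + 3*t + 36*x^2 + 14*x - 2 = 2*t^2 + t*(17*x + 3) + 36*x^2 + 14*x - 2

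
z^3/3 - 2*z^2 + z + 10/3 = (z/3 + 1/3)*(z - 5)*(z - 2)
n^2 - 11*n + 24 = (n - 8)*(n - 3)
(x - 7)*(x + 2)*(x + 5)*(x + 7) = x^4 + 7*x^3 - 39*x^2 - 343*x - 490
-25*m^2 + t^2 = (-5*m + t)*(5*m + t)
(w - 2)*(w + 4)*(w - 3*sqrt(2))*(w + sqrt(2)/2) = w^4 - 5*sqrt(2)*w^3/2 + 2*w^3 - 11*w^2 - 5*sqrt(2)*w^2 - 6*w + 20*sqrt(2)*w + 24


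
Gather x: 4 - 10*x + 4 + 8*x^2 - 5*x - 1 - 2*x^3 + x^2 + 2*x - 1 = -2*x^3 + 9*x^2 - 13*x + 6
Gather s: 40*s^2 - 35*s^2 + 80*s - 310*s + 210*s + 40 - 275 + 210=5*s^2 - 20*s - 25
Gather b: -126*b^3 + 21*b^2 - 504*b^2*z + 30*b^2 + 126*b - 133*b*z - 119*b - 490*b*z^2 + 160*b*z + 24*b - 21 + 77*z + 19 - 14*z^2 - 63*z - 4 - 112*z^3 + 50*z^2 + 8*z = -126*b^3 + b^2*(51 - 504*z) + b*(-490*z^2 + 27*z + 31) - 112*z^3 + 36*z^2 + 22*z - 6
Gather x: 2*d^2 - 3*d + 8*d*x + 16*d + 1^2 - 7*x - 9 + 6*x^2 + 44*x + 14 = 2*d^2 + 13*d + 6*x^2 + x*(8*d + 37) + 6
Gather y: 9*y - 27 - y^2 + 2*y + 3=-y^2 + 11*y - 24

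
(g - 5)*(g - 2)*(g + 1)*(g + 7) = g^4 + g^3 - 39*g^2 + 31*g + 70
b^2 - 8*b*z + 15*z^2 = (b - 5*z)*(b - 3*z)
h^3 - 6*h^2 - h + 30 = (h - 5)*(h - 3)*(h + 2)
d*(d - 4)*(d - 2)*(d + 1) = d^4 - 5*d^3 + 2*d^2 + 8*d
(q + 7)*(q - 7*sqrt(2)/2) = q^2 - 7*sqrt(2)*q/2 + 7*q - 49*sqrt(2)/2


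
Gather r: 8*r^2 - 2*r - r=8*r^2 - 3*r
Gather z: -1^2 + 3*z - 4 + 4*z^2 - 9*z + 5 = 4*z^2 - 6*z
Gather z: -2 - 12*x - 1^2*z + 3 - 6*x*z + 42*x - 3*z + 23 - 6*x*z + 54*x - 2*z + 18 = 84*x + z*(-12*x - 6) + 42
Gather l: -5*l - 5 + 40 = 35 - 5*l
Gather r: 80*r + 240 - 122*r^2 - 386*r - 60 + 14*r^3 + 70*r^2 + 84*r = 14*r^3 - 52*r^2 - 222*r + 180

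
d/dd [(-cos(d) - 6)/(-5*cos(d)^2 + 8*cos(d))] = (5*sin(d) - 48*sin(d)/cos(d)^2 + 60*tan(d))/(5*cos(d) - 8)^2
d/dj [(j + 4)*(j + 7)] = 2*j + 11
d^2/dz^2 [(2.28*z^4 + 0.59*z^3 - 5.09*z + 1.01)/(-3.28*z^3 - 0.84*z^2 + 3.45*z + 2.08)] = (-5.6843418860808e-14*z^8 - 51.56736*z^6 + 234.817104*z^5 - 233.475096*z^4 - 200.03127*z^3 + 337.237872*z^2 + 14.262168*z - 100.624074)/(35.287552*z^9 + 27.111168*z^8 - 104.406336*z^7 - 123.572352*z^6 + 75.432744*z^5 + 166.815036*z^4 + 37.675191*z^3 - 63.369072*z^2 - 44.77824*z - 8.998912)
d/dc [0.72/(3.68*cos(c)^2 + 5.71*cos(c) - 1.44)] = (5.2992*cos(c) + 4.1112)*sin(c)/(3.68*cos(c)^2 + 5.71*cos(c) - 1.44)^2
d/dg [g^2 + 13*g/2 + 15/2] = 2*g + 13/2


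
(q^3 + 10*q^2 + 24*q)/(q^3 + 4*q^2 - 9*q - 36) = q*(q + 6)/(q^2 - 9)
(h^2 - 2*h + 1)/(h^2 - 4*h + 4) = (h^2 - 2*h + 1)/(h^2 - 4*h + 4)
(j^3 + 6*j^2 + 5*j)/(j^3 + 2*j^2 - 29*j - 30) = j*(j + 5)/(j^2 + j - 30)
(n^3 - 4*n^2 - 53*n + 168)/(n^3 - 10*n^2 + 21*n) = (n^2 - n - 56)/(n*(n - 7))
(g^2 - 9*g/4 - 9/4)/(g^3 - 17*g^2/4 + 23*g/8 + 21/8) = 2*(4*g + 3)/(8*g^2 - 10*g - 7)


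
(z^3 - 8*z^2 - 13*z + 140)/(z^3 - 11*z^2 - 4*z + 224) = (z - 5)/(z - 8)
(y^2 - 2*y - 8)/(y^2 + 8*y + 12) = (y - 4)/(y + 6)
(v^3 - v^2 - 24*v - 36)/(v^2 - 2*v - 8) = (v^2 - 3*v - 18)/(v - 4)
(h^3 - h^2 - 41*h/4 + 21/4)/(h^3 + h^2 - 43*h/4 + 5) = (2*h^2 - h - 21)/(2*h^2 + 3*h - 20)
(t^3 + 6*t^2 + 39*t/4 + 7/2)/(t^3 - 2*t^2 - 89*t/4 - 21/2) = (t + 2)/(t - 6)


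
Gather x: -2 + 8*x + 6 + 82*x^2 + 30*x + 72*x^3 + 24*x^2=72*x^3 + 106*x^2 + 38*x + 4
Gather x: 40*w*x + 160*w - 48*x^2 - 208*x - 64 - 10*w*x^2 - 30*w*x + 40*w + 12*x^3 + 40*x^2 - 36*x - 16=200*w + 12*x^3 + x^2*(-10*w - 8) + x*(10*w - 244) - 80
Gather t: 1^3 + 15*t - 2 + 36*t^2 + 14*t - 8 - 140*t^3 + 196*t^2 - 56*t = -140*t^3 + 232*t^2 - 27*t - 9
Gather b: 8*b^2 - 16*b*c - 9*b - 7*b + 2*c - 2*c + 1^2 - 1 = 8*b^2 + b*(-16*c - 16)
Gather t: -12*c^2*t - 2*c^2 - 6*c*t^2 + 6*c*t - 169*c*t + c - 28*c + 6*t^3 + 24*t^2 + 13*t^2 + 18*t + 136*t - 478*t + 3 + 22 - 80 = -2*c^2 - 27*c + 6*t^3 + t^2*(37 - 6*c) + t*(-12*c^2 - 163*c - 324) - 55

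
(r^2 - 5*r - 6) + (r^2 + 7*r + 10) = 2*r^2 + 2*r + 4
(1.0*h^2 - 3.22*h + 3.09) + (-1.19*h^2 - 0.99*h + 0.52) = -0.19*h^2 - 4.21*h + 3.61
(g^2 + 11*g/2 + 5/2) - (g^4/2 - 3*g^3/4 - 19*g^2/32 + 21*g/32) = -g^4/2 + 3*g^3/4 + 51*g^2/32 + 155*g/32 + 5/2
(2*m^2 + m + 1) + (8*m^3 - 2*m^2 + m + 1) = 8*m^3 + 2*m + 2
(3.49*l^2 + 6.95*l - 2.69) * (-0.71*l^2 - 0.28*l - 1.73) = -2.4779*l^4 - 5.9117*l^3 - 6.0738*l^2 - 11.2703*l + 4.6537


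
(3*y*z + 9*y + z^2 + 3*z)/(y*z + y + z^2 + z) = (3*y*z + 9*y + z^2 + 3*z)/(y*z + y + z^2 + z)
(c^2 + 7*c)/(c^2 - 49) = c/(c - 7)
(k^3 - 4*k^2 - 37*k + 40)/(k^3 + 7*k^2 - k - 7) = (k^2 - 3*k - 40)/(k^2 + 8*k + 7)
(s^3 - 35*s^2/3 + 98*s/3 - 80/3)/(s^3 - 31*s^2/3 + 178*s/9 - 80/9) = 3*(s - 2)/(3*s - 2)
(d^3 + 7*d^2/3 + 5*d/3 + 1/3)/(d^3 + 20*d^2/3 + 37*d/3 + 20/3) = (3*d^2 + 4*d + 1)/(3*d^2 + 17*d + 20)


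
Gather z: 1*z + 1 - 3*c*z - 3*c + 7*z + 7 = -3*c + z*(8 - 3*c) + 8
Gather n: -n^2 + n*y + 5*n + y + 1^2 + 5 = -n^2 + n*(y + 5) + y + 6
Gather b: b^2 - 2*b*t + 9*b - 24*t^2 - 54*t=b^2 + b*(9 - 2*t) - 24*t^2 - 54*t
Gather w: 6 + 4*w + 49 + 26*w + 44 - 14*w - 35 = 16*w + 64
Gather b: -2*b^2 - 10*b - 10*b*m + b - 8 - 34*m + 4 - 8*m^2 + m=-2*b^2 + b*(-10*m - 9) - 8*m^2 - 33*m - 4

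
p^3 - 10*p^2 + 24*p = p*(p - 6)*(p - 4)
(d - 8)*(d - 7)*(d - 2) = d^3 - 17*d^2 + 86*d - 112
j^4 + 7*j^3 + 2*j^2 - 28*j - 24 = (j - 2)*(j + 1)*(j + 2)*(j + 6)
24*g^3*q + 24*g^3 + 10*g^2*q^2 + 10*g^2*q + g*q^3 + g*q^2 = (4*g + q)*(6*g + q)*(g*q + g)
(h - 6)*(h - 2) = h^2 - 8*h + 12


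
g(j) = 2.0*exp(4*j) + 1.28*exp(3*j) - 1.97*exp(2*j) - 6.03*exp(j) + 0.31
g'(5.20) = 8660782541.69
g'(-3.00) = -0.31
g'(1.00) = 468.41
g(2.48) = 42492.90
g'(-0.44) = -3.12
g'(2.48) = 168568.66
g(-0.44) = -3.70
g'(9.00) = 34491895183416300.00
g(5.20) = 2167068541.36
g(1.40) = 569.67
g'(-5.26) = -0.03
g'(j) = 8.0*exp(4*j) + 3.84*exp(3*j) - 3.94*exp(2*j) - 6.03*exp(j)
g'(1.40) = 2330.24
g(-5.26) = 0.28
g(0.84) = 49.26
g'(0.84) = 242.93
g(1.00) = 104.27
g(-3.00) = 0.01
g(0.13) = -3.86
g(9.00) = 8623143986579360.00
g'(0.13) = 7.15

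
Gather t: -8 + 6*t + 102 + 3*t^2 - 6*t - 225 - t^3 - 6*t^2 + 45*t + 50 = -t^3 - 3*t^2 + 45*t - 81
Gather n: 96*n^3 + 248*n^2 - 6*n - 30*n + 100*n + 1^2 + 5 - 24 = 96*n^3 + 248*n^2 + 64*n - 18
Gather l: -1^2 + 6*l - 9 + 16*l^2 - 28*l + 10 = 16*l^2 - 22*l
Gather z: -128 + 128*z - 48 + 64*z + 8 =192*z - 168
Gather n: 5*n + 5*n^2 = 5*n^2 + 5*n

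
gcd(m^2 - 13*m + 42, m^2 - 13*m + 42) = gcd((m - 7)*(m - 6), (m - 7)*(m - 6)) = m^2 - 13*m + 42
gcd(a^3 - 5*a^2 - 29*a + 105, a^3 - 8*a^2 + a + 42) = a^2 - 10*a + 21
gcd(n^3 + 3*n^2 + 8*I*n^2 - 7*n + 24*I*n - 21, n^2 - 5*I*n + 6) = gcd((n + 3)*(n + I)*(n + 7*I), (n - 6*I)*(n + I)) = n + I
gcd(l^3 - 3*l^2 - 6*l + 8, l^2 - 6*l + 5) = l - 1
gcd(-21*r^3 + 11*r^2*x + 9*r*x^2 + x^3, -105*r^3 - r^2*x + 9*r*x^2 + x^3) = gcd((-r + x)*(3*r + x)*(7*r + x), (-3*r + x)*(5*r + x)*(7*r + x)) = 7*r + x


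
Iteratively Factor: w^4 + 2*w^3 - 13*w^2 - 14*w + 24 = (w - 1)*(w^3 + 3*w^2 - 10*w - 24) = (w - 1)*(w + 4)*(w^2 - w - 6) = (w - 3)*(w - 1)*(w + 4)*(w + 2)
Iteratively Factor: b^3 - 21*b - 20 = (b + 1)*(b^2 - b - 20) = (b + 1)*(b + 4)*(b - 5)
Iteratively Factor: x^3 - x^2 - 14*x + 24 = (x - 3)*(x^2 + 2*x - 8) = (x - 3)*(x - 2)*(x + 4)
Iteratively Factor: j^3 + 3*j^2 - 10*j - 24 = (j - 3)*(j^2 + 6*j + 8) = (j - 3)*(j + 2)*(j + 4)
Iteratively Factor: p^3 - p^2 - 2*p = (p)*(p^2 - p - 2) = p*(p - 2)*(p + 1)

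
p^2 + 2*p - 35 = (p - 5)*(p + 7)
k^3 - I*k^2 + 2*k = k*(k - 2*I)*(k + I)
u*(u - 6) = u^2 - 6*u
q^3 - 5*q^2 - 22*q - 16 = (q - 8)*(q + 1)*(q + 2)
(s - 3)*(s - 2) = s^2 - 5*s + 6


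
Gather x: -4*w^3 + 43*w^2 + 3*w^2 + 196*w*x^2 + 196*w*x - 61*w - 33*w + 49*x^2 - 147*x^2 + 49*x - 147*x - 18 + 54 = -4*w^3 + 46*w^2 - 94*w + x^2*(196*w - 98) + x*(196*w - 98) + 36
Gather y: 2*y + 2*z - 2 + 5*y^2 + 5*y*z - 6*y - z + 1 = 5*y^2 + y*(5*z - 4) + z - 1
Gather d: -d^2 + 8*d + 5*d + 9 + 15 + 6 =-d^2 + 13*d + 30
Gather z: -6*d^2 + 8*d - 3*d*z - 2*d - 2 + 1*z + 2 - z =-6*d^2 - 3*d*z + 6*d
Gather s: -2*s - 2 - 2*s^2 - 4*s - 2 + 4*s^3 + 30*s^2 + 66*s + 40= 4*s^3 + 28*s^2 + 60*s + 36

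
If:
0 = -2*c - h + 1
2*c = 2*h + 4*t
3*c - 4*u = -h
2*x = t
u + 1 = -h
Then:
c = 9/7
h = -11/7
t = 10/7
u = 4/7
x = 5/7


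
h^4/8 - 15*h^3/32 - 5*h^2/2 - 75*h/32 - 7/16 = (h/4 + 1/4)*(h/2 + 1)*(h - 7)*(h + 1/4)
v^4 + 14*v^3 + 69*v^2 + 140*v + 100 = (v + 2)^2*(v + 5)^2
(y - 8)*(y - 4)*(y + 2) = y^3 - 10*y^2 + 8*y + 64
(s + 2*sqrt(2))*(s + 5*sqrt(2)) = s^2 + 7*sqrt(2)*s + 20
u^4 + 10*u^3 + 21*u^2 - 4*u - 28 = (u - 1)*(u + 2)^2*(u + 7)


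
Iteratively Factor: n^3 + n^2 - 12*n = (n + 4)*(n^2 - 3*n) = (n - 3)*(n + 4)*(n)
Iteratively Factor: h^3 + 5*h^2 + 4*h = (h + 1)*(h^2 + 4*h) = (h + 1)*(h + 4)*(h)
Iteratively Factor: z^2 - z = (z)*(z - 1)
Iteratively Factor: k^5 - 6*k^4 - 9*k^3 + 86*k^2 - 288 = (k - 3)*(k^4 - 3*k^3 - 18*k^2 + 32*k + 96) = (k - 4)*(k - 3)*(k^3 + k^2 - 14*k - 24) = (k - 4)*(k - 3)*(k + 3)*(k^2 - 2*k - 8) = (k - 4)*(k - 3)*(k + 2)*(k + 3)*(k - 4)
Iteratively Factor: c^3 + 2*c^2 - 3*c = (c - 1)*(c^2 + 3*c) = (c - 1)*(c + 3)*(c)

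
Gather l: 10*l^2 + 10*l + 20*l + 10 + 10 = 10*l^2 + 30*l + 20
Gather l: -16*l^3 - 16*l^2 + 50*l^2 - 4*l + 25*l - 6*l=-16*l^3 + 34*l^2 + 15*l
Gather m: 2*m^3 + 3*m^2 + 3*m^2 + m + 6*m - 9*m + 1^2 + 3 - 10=2*m^3 + 6*m^2 - 2*m - 6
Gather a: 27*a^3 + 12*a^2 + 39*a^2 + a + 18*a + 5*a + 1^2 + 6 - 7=27*a^3 + 51*a^2 + 24*a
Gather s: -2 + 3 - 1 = 0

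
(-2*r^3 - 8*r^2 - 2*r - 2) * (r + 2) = -2*r^4 - 12*r^3 - 18*r^2 - 6*r - 4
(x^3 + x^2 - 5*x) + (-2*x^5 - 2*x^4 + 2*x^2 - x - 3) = -2*x^5 - 2*x^4 + x^3 + 3*x^2 - 6*x - 3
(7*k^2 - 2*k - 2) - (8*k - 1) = 7*k^2 - 10*k - 1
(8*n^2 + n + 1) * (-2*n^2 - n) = -16*n^4 - 10*n^3 - 3*n^2 - n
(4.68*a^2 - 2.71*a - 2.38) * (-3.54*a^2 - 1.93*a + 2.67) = -16.5672*a^4 + 0.561000000000002*a^3 + 26.1511*a^2 - 2.6423*a - 6.3546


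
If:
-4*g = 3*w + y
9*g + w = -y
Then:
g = -2*y/23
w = -5*y/23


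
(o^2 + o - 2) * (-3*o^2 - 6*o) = -3*o^4 - 9*o^3 + 12*o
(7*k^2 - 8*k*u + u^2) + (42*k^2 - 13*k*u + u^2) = 49*k^2 - 21*k*u + 2*u^2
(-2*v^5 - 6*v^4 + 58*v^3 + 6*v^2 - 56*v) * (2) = -4*v^5 - 12*v^4 + 116*v^3 + 12*v^2 - 112*v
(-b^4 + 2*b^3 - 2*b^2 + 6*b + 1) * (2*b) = -2*b^5 + 4*b^4 - 4*b^3 + 12*b^2 + 2*b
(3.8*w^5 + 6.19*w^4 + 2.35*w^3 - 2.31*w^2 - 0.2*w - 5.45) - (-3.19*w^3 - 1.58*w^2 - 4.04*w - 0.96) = 3.8*w^5 + 6.19*w^4 + 5.54*w^3 - 0.73*w^2 + 3.84*w - 4.49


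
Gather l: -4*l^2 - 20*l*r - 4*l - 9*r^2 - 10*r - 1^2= -4*l^2 + l*(-20*r - 4) - 9*r^2 - 10*r - 1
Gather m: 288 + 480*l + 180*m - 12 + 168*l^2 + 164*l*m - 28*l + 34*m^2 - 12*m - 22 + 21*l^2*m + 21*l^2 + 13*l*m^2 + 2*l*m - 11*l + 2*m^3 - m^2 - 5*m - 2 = 189*l^2 + 441*l + 2*m^3 + m^2*(13*l + 33) + m*(21*l^2 + 166*l + 163) + 252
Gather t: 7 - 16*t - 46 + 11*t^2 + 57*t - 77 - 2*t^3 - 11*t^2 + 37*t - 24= -2*t^3 + 78*t - 140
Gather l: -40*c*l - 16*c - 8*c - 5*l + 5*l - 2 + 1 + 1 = -40*c*l - 24*c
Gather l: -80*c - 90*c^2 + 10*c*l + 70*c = -90*c^2 + 10*c*l - 10*c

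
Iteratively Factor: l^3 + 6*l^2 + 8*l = (l)*(l^2 + 6*l + 8) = l*(l + 2)*(l + 4)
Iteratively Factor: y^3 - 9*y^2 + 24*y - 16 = (y - 1)*(y^2 - 8*y + 16) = (y - 4)*(y - 1)*(y - 4)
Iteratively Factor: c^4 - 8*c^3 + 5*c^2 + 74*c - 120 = (c + 3)*(c^3 - 11*c^2 + 38*c - 40) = (c - 5)*(c + 3)*(c^2 - 6*c + 8) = (c - 5)*(c - 2)*(c + 3)*(c - 4)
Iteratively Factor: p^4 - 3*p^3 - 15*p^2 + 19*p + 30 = (p + 3)*(p^3 - 6*p^2 + 3*p + 10) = (p - 2)*(p + 3)*(p^2 - 4*p - 5) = (p - 2)*(p + 1)*(p + 3)*(p - 5)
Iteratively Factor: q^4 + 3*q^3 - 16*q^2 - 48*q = (q + 3)*(q^3 - 16*q) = (q - 4)*(q + 3)*(q^2 + 4*q) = (q - 4)*(q + 3)*(q + 4)*(q)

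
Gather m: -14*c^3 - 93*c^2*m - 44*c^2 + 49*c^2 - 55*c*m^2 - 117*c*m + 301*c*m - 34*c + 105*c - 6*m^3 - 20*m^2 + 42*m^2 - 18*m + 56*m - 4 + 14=-14*c^3 + 5*c^2 + 71*c - 6*m^3 + m^2*(22 - 55*c) + m*(-93*c^2 + 184*c + 38) + 10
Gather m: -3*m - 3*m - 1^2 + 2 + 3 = 4 - 6*m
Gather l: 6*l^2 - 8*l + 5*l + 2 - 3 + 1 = 6*l^2 - 3*l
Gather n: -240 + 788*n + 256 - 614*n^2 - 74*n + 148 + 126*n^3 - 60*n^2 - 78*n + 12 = 126*n^3 - 674*n^2 + 636*n + 176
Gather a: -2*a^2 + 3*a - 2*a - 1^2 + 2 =-2*a^2 + a + 1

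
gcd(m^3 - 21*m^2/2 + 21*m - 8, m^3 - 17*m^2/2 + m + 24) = m^2 - 10*m + 16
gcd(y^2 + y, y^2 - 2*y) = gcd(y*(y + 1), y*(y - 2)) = y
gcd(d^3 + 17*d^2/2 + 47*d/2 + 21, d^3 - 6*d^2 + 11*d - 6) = 1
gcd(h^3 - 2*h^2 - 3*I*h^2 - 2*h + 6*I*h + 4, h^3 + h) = h - I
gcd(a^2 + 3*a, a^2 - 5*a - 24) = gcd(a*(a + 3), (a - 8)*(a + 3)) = a + 3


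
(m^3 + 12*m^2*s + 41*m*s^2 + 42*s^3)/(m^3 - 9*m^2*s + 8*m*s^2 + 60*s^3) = (m^2 + 10*m*s + 21*s^2)/(m^2 - 11*m*s + 30*s^2)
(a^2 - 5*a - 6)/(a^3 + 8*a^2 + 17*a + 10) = (a - 6)/(a^2 + 7*a + 10)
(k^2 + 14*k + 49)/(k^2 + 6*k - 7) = (k + 7)/(k - 1)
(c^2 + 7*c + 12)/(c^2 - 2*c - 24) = (c + 3)/(c - 6)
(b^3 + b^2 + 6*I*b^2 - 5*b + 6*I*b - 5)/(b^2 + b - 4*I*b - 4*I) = (b^2 + 6*I*b - 5)/(b - 4*I)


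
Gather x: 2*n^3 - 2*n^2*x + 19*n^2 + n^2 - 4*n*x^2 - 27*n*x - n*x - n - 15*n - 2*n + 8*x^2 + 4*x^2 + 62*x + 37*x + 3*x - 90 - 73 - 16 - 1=2*n^3 + 20*n^2 - 18*n + x^2*(12 - 4*n) + x*(-2*n^2 - 28*n + 102) - 180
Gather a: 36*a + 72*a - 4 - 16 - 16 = 108*a - 36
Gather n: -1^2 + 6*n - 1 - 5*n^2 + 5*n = -5*n^2 + 11*n - 2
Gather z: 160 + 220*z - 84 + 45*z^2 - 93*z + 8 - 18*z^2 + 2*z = 27*z^2 + 129*z + 84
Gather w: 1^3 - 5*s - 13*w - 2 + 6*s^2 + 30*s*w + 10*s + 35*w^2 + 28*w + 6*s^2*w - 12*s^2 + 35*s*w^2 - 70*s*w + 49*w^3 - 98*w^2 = -6*s^2 + 5*s + 49*w^3 + w^2*(35*s - 63) + w*(6*s^2 - 40*s + 15) - 1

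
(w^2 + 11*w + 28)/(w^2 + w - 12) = (w + 7)/(w - 3)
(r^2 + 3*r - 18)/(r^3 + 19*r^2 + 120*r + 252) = (r - 3)/(r^2 + 13*r + 42)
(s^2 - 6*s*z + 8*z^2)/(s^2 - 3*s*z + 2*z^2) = (-s + 4*z)/(-s + z)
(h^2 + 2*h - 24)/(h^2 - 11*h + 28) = (h + 6)/(h - 7)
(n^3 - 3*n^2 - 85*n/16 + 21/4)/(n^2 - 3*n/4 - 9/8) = (-16*n^3 + 48*n^2 + 85*n - 84)/(2*(-8*n^2 + 6*n + 9))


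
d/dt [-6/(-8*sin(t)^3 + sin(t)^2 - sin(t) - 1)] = 6*(-24*sin(t)^2 + 2*sin(t) - 1)*cos(t)/(8*sin(t)^3 - sin(t)^2 + sin(t) + 1)^2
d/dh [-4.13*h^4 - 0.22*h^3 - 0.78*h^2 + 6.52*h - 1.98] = -16.52*h^3 - 0.66*h^2 - 1.56*h + 6.52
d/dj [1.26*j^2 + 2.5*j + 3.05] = 2.52*j + 2.5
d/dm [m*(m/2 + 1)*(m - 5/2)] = 3*m^2/2 - m/2 - 5/2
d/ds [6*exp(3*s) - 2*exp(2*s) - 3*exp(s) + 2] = (18*exp(2*s) - 4*exp(s) - 3)*exp(s)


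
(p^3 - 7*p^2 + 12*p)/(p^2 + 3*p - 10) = p*(p^2 - 7*p + 12)/(p^2 + 3*p - 10)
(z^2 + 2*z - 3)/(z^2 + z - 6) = (z - 1)/(z - 2)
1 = 1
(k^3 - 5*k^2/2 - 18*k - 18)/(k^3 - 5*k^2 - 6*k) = (k^2 + 7*k/2 + 3)/(k*(k + 1))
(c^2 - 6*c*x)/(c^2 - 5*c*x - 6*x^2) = c/(c + x)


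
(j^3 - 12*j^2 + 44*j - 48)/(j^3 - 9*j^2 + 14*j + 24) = (j - 2)/(j + 1)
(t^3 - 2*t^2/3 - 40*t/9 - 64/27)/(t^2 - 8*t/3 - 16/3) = (t^2 - 2*t - 16/9)/(t - 4)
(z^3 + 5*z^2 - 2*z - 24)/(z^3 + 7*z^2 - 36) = (z + 4)/(z + 6)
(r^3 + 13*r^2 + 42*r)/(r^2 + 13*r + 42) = r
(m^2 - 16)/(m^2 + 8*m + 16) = (m - 4)/(m + 4)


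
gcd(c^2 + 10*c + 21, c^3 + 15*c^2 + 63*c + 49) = c + 7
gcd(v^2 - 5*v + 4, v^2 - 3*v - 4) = v - 4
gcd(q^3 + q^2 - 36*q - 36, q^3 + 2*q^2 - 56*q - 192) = q + 6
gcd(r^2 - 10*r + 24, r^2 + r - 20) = r - 4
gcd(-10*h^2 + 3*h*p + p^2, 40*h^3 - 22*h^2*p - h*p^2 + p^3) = -10*h^2 + 3*h*p + p^2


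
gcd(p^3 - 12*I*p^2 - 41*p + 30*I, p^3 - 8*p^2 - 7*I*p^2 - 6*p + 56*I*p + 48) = p^2 - 7*I*p - 6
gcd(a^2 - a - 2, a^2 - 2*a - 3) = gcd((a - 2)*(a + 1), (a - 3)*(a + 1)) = a + 1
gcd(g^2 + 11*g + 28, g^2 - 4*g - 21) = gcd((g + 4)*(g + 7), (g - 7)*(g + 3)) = 1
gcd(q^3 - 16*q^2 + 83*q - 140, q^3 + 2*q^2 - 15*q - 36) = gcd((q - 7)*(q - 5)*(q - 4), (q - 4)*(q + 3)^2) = q - 4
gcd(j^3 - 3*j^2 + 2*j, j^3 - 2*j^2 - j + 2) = j^2 - 3*j + 2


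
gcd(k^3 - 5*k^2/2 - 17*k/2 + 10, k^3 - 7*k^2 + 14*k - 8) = k^2 - 5*k + 4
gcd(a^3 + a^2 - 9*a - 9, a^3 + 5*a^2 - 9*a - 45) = a^2 - 9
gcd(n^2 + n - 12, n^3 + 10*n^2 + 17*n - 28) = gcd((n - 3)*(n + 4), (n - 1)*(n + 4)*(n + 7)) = n + 4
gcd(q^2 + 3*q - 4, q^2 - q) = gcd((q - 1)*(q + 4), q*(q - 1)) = q - 1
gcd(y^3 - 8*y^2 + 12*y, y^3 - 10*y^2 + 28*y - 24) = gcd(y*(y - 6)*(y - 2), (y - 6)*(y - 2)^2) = y^2 - 8*y + 12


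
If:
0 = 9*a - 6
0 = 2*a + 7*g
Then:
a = 2/3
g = -4/21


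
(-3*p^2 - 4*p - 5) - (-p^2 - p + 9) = -2*p^2 - 3*p - 14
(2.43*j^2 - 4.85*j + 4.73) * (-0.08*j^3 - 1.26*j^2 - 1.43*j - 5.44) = -0.1944*j^5 - 2.6738*j^4 + 2.2577*j^3 - 12.2435*j^2 + 19.6201*j - 25.7312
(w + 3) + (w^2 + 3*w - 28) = w^2 + 4*w - 25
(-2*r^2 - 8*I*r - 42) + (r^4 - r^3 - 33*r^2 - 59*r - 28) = r^4 - r^3 - 35*r^2 - 59*r - 8*I*r - 70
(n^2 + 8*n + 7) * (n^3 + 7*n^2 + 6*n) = n^5 + 15*n^4 + 69*n^3 + 97*n^2 + 42*n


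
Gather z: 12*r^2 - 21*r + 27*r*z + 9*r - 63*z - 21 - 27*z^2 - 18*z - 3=12*r^2 - 12*r - 27*z^2 + z*(27*r - 81) - 24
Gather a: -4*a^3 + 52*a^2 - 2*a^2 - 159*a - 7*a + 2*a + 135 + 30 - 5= -4*a^3 + 50*a^2 - 164*a + 160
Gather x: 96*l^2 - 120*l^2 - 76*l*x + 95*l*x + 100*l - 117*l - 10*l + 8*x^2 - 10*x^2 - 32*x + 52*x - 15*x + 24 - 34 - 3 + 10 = -24*l^2 - 27*l - 2*x^2 + x*(19*l + 5) - 3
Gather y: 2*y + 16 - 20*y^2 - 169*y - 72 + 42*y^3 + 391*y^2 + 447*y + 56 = 42*y^3 + 371*y^2 + 280*y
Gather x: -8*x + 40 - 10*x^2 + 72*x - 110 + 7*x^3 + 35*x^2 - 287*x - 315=7*x^3 + 25*x^2 - 223*x - 385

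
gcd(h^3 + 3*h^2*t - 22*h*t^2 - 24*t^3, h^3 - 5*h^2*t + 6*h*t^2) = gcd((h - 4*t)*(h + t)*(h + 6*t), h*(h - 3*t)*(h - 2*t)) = 1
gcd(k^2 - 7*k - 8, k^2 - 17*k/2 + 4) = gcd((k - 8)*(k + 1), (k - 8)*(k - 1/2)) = k - 8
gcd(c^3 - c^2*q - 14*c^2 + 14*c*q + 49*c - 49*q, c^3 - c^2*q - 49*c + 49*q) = -c^2 + c*q + 7*c - 7*q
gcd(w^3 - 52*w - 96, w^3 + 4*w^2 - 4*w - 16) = w + 2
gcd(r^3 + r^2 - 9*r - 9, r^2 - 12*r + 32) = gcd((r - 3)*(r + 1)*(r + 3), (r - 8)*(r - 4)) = 1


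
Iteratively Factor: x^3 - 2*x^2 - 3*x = (x)*(x^2 - 2*x - 3) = x*(x - 3)*(x + 1)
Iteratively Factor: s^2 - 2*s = (s)*(s - 2)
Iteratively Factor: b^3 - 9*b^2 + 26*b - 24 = (b - 3)*(b^2 - 6*b + 8) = (b - 4)*(b - 3)*(b - 2)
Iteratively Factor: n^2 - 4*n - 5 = (n + 1)*(n - 5)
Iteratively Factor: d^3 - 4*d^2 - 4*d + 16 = (d - 2)*(d^2 - 2*d - 8) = (d - 4)*(d - 2)*(d + 2)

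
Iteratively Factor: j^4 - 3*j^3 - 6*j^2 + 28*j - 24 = (j + 3)*(j^3 - 6*j^2 + 12*j - 8) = (j - 2)*(j + 3)*(j^2 - 4*j + 4) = (j - 2)^2*(j + 3)*(j - 2)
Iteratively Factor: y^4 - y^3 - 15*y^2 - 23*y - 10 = (y + 1)*(y^3 - 2*y^2 - 13*y - 10) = (y - 5)*(y + 1)*(y^2 + 3*y + 2) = (y - 5)*(y + 1)*(y + 2)*(y + 1)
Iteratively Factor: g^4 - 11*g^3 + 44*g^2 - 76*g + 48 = (g - 2)*(g^3 - 9*g^2 + 26*g - 24) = (g - 2)^2*(g^2 - 7*g + 12) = (g - 3)*(g - 2)^2*(g - 4)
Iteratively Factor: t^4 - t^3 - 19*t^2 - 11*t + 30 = (t - 5)*(t^3 + 4*t^2 + t - 6) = (t - 5)*(t - 1)*(t^2 + 5*t + 6) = (t - 5)*(t - 1)*(t + 3)*(t + 2)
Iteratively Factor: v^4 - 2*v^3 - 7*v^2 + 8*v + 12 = (v - 2)*(v^3 - 7*v - 6) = (v - 2)*(v + 2)*(v^2 - 2*v - 3) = (v - 2)*(v + 1)*(v + 2)*(v - 3)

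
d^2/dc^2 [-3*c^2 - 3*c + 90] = -6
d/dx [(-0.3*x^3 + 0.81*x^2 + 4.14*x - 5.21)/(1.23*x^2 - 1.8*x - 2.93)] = (-0.369*x^4 + 1.08*x^3 - 3.9132*x^2 + 8.07*x - 21.5082)/(1.5129*x^4 - 4.428*x^3 - 3.9678*x^2 + 10.548*x + 8.5849)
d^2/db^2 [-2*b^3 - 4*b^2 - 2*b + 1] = -12*b - 8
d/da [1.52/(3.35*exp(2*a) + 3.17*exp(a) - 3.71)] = (-10.184*exp(a) - 4.8184)*exp(a)/(3.35*exp(2*a) + 3.17*exp(a) - 3.71)^2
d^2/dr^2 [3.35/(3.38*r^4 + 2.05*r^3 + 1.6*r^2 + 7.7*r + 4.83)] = (-(135.876*r^2 + 41.205*r + 10.72)*(3.38*r^4 + 2.05*r^3 + 1.6*r^2 + 7.7*r + 4.83) + 3.35*(13.52*r^3 + 6.15*r^2 + 3.2*r + 7.7)*(27.04*r^3 + 12.3*r^2 + 6.4*r + 15.4))/(3.38*r^4 + 2.05*r^3 + 1.6*r^2 + 7.7*r + 4.83)^3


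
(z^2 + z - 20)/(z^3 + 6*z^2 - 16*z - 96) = (z + 5)/(z^2 + 10*z + 24)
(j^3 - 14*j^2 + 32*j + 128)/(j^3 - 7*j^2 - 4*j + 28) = (j^2 - 16*j + 64)/(j^2 - 9*j + 14)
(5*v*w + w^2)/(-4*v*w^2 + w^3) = (-5*v - w)/(w*(4*v - w))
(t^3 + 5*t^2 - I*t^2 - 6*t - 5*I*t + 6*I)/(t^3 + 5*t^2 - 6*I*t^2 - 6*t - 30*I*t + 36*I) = (t - I)/(t - 6*I)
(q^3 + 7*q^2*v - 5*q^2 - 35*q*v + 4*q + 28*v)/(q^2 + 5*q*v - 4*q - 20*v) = (q^2 + 7*q*v - q - 7*v)/(q + 5*v)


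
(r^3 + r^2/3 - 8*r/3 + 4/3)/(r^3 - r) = (3*r^2 + 4*r - 4)/(3*r*(r + 1))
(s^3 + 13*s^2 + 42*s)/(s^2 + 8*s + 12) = s*(s + 7)/(s + 2)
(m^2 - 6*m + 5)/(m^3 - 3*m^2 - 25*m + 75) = (m - 1)/(m^2 + 2*m - 15)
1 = 1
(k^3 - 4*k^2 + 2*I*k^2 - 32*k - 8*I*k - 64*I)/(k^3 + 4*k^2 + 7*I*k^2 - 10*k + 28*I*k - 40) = (k - 8)/(k + 5*I)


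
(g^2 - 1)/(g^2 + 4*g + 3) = (g - 1)/(g + 3)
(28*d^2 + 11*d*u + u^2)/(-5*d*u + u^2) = (28*d^2 + 11*d*u + u^2)/(u*(-5*d + u))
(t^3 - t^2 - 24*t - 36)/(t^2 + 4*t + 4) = (t^2 - 3*t - 18)/(t + 2)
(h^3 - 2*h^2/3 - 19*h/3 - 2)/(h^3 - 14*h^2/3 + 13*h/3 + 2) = (h + 2)/(h - 2)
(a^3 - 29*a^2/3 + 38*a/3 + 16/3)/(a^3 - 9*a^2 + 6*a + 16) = (a + 1/3)/(a + 1)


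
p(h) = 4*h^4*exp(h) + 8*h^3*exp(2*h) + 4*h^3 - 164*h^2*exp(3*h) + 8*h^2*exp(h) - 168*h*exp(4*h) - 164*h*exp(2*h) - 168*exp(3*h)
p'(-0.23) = -290.69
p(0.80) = -6918.52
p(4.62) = -86194271741.01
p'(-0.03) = -728.77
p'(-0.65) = -36.52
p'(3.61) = -5253088652.85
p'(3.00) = -403578320.44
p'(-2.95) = 101.07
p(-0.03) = -144.57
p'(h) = 4*h^4*exp(h) + 16*h^3*exp(2*h) + 16*h^3*exp(h) - 492*h^2*exp(3*h) + 24*h^2*exp(2*h) + 8*h^2*exp(h) + 12*h^2 - 672*h*exp(4*h) - 328*h*exp(3*h) - 328*h*exp(2*h) + 16*h*exp(h) - 168*exp(4*h) - 504*exp(3*h) - 164*exp(2*h)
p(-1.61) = -2.27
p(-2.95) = -82.65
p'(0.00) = -836.00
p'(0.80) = -31155.17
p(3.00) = -95453169.33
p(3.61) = -1249188476.21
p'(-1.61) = 27.96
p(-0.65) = 3.84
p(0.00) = -168.00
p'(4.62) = -360350221822.46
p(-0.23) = -49.17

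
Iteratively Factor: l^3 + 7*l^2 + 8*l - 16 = (l + 4)*(l^2 + 3*l - 4) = (l - 1)*(l + 4)*(l + 4)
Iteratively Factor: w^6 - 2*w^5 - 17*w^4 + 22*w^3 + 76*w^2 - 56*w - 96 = (w - 2)*(w^5 - 17*w^3 - 12*w^2 + 52*w + 48) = (w - 2)*(w + 2)*(w^4 - 2*w^3 - 13*w^2 + 14*w + 24) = (w - 2)^2*(w + 2)*(w^3 - 13*w - 12) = (w - 2)^2*(w + 1)*(w + 2)*(w^2 - w - 12) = (w - 4)*(w - 2)^2*(w + 1)*(w + 2)*(w + 3)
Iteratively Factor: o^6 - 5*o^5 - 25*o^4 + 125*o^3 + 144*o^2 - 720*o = (o - 4)*(o^5 - o^4 - 29*o^3 + 9*o^2 + 180*o) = o*(o - 4)*(o^4 - o^3 - 29*o^2 + 9*o + 180) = o*(o - 4)*(o + 4)*(o^3 - 5*o^2 - 9*o + 45) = o*(o - 4)*(o - 3)*(o + 4)*(o^2 - 2*o - 15) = o*(o - 5)*(o - 4)*(o - 3)*(o + 4)*(o + 3)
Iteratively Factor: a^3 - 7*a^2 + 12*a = (a - 4)*(a^2 - 3*a) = a*(a - 4)*(a - 3)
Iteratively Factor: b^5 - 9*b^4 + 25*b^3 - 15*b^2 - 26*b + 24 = (b - 2)*(b^4 - 7*b^3 + 11*b^2 + 7*b - 12) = (b - 2)*(b - 1)*(b^3 - 6*b^2 + 5*b + 12) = (b - 2)*(b - 1)*(b + 1)*(b^2 - 7*b + 12) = (b - 3)*(b - 2)*(b - 1)*(b + 1)*(b - 4)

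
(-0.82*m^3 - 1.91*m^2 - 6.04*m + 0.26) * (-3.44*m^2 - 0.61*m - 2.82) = 2.8208*m^5 + 7.0706*m^4 + 24.2551*m^3 + 8.1762*m^2 + 16.8742*m - 0.7332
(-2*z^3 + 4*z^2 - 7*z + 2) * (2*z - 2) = -4*z^4 + 12*z^3 - 22*z^2 + 18*z - 4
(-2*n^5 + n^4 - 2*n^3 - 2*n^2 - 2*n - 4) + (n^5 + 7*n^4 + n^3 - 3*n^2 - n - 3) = -n^5 + 8*n^4 - n^3 - 5*n^2 - 3*n - 7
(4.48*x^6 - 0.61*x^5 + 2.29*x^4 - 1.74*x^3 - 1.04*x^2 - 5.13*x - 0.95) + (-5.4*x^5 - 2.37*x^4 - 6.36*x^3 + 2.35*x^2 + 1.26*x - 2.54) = 4.48*x^6 - 6.01*x^5 - 0.0800000000000001*x^4 - 8.1*x^3 + 1.31*x^2 - 3.87*x - 3.49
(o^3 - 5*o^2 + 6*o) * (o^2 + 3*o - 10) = o^5 - 2*o^4 - 19*o^3 + 68*o^2 - 60*o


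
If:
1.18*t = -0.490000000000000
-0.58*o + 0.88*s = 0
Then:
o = 1.51724137931034*s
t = -0.42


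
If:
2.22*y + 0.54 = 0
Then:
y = -0.24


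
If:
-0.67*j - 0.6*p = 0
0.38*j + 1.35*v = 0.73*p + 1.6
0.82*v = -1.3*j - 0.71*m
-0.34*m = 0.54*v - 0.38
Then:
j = -0.27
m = -1.15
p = 0.30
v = 1.43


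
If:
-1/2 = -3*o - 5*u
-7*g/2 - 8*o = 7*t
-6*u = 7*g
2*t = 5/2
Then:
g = -363/686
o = -169/196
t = 5/4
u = 121/196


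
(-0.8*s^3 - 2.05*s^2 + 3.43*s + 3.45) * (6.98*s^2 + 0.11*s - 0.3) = -5.584*s^5 - 14.397*s^4 + 23.9559*s^3 + 25.0733*s^2 - 0.6495*s - 1.035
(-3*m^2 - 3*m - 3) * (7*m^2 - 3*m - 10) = -21*m^4 - 12*m^3 + 18*m^2 + 39*m + 30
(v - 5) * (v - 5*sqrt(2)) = v^2 - 5*sqrt(2)*v - 5*v + 25*sqrt(2)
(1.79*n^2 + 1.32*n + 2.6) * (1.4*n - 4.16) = 2.506*n^3 - 5.5984*n^2 - 1.8512*n - 10.816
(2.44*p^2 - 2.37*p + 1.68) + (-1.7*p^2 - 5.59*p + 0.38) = 0.74*p^2 - 7.96*p + 2.06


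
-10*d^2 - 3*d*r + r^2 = (-5*d + r)*(2*d + r)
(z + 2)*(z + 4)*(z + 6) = z^3 + 12*z^2 + 44*z + 48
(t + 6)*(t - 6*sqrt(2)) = t^2 - 6*sqrt(2)*t + 6*t - 36*sqrt(2)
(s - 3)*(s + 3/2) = s^2 - 3*s/2 - 9/2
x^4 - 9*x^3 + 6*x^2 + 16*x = x*(x - 8)*(x - 2)*(x + 1)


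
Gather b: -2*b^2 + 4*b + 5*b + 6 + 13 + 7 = -2*b^2 + 9*b + 26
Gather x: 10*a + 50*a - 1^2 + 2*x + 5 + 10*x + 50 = 60*a + 12*x + 54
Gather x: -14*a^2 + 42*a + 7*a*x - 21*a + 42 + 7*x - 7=-14*a^2 + 21*a + x*(7*a + 7) + 35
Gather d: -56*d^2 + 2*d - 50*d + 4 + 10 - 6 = -56*d^2 - 48*d + 8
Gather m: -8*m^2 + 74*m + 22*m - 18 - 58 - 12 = -8*m^2 + 96*m - 88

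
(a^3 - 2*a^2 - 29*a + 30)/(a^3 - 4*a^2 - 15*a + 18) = (a + 5)/(a + 3)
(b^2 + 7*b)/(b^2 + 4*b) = (b + 7)/(b + 4)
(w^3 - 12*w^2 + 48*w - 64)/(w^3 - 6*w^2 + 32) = (w - 4)/(w + 2)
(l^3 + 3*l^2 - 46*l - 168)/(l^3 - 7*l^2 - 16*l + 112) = (l + 6)/(l - 4)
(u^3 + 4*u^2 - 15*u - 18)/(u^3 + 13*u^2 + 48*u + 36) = (u - 3)/(u + 6)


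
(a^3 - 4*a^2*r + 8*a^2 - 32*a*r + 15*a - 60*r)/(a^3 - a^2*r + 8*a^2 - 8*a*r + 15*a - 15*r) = (-a + 4*r)/(-a + r)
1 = 1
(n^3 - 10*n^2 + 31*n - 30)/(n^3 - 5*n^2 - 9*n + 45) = (n - 2)/(n + 3)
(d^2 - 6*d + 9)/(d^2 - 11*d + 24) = (d - 3)/(d - 8)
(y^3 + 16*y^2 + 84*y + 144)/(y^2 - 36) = (y^2 + 10*y + 24)/(y - 6)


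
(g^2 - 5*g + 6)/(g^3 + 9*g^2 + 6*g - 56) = (g - 3)/(g^2 + 11*g + 28)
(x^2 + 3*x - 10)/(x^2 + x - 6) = (x + 5)/(x + 3)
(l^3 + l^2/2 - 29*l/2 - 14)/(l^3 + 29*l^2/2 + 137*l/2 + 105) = (l^2 - 3*l - 4)/(l^2 + 11*l + 30)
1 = 1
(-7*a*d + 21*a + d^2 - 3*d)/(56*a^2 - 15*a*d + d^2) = (3 - d)/(8*a - d)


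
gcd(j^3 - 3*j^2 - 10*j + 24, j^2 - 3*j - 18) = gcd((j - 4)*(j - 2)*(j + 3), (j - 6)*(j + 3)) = j + 3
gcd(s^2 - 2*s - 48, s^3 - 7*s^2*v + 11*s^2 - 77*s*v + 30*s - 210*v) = s + 6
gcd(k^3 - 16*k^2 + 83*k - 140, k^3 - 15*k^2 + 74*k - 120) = k^2 - 9*k + 20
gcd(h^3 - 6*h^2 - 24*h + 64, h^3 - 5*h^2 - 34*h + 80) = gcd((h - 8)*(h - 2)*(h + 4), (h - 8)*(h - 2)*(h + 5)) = h^2 - 10*h + 16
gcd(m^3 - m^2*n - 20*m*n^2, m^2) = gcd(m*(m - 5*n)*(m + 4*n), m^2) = m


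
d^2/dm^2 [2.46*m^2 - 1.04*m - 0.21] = 4.92000000000000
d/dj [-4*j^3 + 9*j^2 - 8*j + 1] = -12*j^2 + 18*j - 8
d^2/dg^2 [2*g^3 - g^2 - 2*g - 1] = 12*g - 2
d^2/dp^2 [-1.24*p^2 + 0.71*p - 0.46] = -2.48000000000000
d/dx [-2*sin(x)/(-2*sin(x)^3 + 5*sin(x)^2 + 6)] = 2*(-4*sin(x)^3 + 5*sin(x)^2 - 6)*cos(x)/(-2*sin(x)^3 + 5*sin(x)^2 + 6)^2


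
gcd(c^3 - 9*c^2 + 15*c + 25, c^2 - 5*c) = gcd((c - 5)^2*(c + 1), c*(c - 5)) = c - 5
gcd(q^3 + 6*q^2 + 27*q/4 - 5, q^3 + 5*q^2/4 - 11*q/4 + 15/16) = q^2 + 2*q - 5/4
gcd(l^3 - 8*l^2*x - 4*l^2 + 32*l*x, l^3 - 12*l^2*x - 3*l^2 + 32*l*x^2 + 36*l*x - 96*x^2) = -l + 8*x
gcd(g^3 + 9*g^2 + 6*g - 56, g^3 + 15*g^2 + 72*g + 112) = g^2 + 11*g + 28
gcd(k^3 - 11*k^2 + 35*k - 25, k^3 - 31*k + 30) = k^2 - 6*k + 5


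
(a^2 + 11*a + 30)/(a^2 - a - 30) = (a + 6)/(a - 6)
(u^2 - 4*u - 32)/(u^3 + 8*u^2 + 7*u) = (u^2 - 4*u - 32)/(u*(u^2 + 8*u + 7))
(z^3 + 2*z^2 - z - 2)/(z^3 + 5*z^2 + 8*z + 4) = (z - 1)/(z + 2)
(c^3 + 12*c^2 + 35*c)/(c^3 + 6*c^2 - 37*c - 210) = c/(c - 6)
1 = 1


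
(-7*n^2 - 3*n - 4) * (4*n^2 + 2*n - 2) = -28*n^4 - 26*n^3 - 8*n^2 - 2*n + 8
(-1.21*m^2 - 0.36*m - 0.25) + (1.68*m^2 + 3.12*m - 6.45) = 0.47*m^2 + 2.76*m - 6.7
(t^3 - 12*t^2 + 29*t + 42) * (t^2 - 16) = t^5 - 12*t^4 + 13*t^3 + 234*t^2 - 464*t - 672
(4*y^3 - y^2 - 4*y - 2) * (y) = 4*y^4 - y^3 - 4*y^2 - 2*y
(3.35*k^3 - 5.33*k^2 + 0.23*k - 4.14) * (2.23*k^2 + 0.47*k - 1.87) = 7.4705*k^5 - 10.3114*k^4 - 8.2567*k^3 + 0.843000000000002*k^2 - 2.3759*k + 7.7418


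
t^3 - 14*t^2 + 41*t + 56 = (t - 8)*(t - 7)*(t + 1)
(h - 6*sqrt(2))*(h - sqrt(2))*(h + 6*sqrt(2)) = h^3 - sqrt(2)*h^2 - 72*h + 72*sqrt(2)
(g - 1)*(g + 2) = g^2 + g - 2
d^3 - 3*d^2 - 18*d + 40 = (d - 5)*(d - 2)*(d + 4)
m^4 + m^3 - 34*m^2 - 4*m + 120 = (m - 5)*(m - 2)*(m + 2)*(m + 6)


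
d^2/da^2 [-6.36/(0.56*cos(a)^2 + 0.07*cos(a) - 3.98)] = (7.977984*(1 - cos(a)^2)^2 + 0.747936000000001*cos(a)^3 + 60.720828*cos(a)^2 + 0.276024*cos(a) - 36.390648)/(0.56*cos(a)^2 + 0.07*cos(a) - 3.98)^3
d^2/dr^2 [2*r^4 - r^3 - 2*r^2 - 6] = 24*r^2 - 6*r - 4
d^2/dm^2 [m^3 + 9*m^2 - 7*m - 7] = 6*m + 18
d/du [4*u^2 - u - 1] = 8*u - 1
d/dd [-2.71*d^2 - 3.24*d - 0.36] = -5.42*d - 3.24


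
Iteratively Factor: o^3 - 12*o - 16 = (o + 2)*(o^2 - 2*o - 8) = (o + 2)^2*(o - 4)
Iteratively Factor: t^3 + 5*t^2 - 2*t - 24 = (t - 2)*(t^2 + 7*t + 12) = (t - 2)*(t + 3)*(t + 4)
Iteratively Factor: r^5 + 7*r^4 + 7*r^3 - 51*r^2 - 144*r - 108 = (r + 2)*(r^4 + 5*r^3 - 3*r^2 - 45*r - 54) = (r + 2)*(r + 3)*(r^3 + 2*r^2 - 9*r - 18) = (r + 2)^2*(r + 3)*(r^2 - 9) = (r + 2)^2*(r + 3)^2*(r - 3)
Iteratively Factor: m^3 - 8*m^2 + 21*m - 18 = (m - 3)*(m^2 - 5*m + 6) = (m - 3)*(m - 2)*(m - 3)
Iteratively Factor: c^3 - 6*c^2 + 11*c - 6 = (c - 3)*(c^2 - 3*c + 2) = (c - 3)*(c - 2)*(c - 1)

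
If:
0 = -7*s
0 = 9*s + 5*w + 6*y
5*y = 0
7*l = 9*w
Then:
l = 0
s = 0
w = 0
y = 0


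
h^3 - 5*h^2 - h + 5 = (h - 5)*(h - 1)*(h + 1)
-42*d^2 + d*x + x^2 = (-6*d + x)*(7*d + x)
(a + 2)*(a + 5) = a^2 + 7*a + 10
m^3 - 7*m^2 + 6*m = m*(m - 6)*(m - 1)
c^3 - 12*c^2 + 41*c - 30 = (c - 6)*(c - 5)*(c - 1)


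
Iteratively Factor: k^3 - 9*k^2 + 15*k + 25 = (k - 5)*(k^2 - 4*k - 5) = (k - 5)*(k + 1)*(k - 5)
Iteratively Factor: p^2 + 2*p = (p + 2)*(p)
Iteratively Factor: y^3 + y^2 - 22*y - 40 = (y + 2)*(y^2 - y - 20) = (y - 5)*(y + 2)*(y + 4)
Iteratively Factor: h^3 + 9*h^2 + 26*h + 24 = (h + 2)*(h^2 + 7*h + 12) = (h + 2)*(h + 3)*(h + 4)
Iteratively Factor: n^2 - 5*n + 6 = (n - 2)*(n - 3)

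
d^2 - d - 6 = (d - 3)*(d + 2)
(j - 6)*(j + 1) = j^2 - 5*j - 6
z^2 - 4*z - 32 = (z - 8)*(z + 4)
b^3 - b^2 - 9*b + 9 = (b - 3)*(b - 1)*(b + 3)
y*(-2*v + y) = -2*v*y + y^2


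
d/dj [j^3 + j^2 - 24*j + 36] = 3*j^2 + 2*j - 24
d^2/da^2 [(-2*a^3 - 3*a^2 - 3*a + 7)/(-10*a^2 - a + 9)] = 2*(452*a^3 - 1344*a^2 + 1086*a - 367)/(1000*a^6 + 300*a^5 - 2670*a^4 - 539*a^3 + 2403*a^2 + 243*a - 729)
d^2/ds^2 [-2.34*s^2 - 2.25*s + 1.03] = -4.68000000000000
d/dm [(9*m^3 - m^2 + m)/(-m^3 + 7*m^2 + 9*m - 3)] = (62*m^4 + 164*m^3 - 97*m^2 + 6*m - 3)/(m^6 - 14*m^5 + 31*m^4 + 132*m^3 + 39*m^2 - 54*m + 9)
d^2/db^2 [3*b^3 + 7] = 18*b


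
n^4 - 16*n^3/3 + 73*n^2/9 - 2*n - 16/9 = (n - 8/3)*(n - 2)*(n - 1)*(n + 1/3)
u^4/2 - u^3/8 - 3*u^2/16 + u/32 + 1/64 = (u/2 + 1/4)*(u - 1/2)^2*(u + 1/4)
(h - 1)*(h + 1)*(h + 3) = h^3 + 3*h^2 - h - 3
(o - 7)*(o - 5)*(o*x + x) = o^3*x - 11*o^2*x + 23*o*x + 35*x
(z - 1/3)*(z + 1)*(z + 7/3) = z^3 + 3*z^2 + 11*z/9 - 7/9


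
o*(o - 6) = o^2 - 6*o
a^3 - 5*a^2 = a^2*(a - 5)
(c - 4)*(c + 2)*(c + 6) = c^3 + 4*c^2 - 20*c - 48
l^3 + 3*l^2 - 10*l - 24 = (l - 3)*(l + 2)*(l + 4)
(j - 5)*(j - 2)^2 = j^3 - 9*j^2 + 24*j - 20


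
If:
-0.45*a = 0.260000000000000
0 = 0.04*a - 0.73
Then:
No Solution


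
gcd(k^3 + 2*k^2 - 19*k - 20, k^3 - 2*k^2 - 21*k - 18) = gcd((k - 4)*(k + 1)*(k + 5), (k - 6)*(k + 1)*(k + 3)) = k + 1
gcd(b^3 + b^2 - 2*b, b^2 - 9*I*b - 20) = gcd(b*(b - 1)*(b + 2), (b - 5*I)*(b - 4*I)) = 1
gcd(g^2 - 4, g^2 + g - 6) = g - 2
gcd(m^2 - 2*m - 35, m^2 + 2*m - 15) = m + 5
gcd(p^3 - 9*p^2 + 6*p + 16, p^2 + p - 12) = 1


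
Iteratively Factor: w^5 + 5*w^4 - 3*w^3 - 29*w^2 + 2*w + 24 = (w - 1)*(w^4 + 6*w^3 + 3*w^2 - 26*w - 24) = (w - 1)*(w + 1)*(w^3 + 5*w^2 - 2*w - 24) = (w - 1)*(w + 1)*(w + 3)*(w^2 + 2*w - 8) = (w - 1)*(w + 1)*(w + 3)*(w + 4)*(w - 2)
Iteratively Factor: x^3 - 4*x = (x - 2)*(x^2 + 2*x) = x*(x - 2)*(x + 2)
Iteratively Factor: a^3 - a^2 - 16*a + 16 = (a - 1)*(a^2 - 16) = (a - 4)*(a - 1)*(a + 4)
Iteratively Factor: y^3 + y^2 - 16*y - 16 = (y - 4)*(y^2 + 5*y + 4) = (y - 4)*(y + 4)*(y + 1)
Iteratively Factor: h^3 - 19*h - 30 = (h - 5)*(h^2 + 5*h + 6) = (h - 5)*(h + 2)*(h + 3)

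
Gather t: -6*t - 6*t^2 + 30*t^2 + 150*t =24*t^2 + 144*t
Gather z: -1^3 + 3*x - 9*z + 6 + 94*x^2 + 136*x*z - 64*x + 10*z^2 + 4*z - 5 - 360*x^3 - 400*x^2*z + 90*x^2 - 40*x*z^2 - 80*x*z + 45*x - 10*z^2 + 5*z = -360*x^3 + 184*x^2 - 40*x*z^2 - 16*x + z*(-400*x^2 + 56*x)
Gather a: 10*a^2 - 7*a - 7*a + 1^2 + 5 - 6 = 10*a^2 - 14*a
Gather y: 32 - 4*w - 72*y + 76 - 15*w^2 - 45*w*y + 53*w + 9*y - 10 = -15*w^2 + 49*w + y*(-45*w - 63) + 98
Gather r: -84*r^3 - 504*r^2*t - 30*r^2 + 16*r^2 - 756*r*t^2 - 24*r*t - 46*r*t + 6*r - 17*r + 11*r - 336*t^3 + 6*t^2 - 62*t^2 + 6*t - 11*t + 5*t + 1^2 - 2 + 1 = -84*r^3 + r^2*(-504*t - 14) + r*(-756*t^2 - 70*t) - 336*t^3 - 56*t^2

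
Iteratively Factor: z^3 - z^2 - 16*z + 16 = (z - 1)*(z^2 - 16) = (z - 1)*(z + 4)*(z - 4)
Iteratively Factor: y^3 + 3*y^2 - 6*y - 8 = (y + 4)*(y^2 - y - 2) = (y - 2)*(y + 4)*(y + 1)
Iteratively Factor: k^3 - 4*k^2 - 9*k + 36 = (k - 3)*(k^2 - k - 12) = (k - 4)*(k - 3)*(k + 3)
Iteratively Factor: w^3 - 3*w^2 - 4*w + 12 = (w - 2)*(w^2 - w - 6) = (w - 3)*(w - 2)*(w + 2)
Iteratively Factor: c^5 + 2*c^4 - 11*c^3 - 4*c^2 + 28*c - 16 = (c - 2)*(c^4 + 4*c^3 - 3*c^2 - 10*c + 8) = (c - 2)*(c - 1)*(c^3 + 5*c^2 + 2*c - 8) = (c - 2)*(c - 1)*(c + 2)*(c^2 + 3*c - 4) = (c - 2)*(c - 1)^2*(c + 2)*(c + 4)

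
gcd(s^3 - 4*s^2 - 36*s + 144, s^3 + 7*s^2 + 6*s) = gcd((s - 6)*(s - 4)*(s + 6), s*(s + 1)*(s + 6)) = s + 6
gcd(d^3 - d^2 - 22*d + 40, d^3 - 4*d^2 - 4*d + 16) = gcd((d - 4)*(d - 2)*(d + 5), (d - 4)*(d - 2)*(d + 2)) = d^2 - 6*d + 8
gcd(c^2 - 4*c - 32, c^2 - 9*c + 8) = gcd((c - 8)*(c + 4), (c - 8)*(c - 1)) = c - 8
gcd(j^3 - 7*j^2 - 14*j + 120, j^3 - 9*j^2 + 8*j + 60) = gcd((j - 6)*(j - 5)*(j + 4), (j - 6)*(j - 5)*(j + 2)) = j^2 - 11*j + 30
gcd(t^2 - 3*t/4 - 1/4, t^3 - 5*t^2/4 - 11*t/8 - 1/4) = t + 1/4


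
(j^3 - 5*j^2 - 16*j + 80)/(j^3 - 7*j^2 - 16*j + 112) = (j - 5)/(j - 7)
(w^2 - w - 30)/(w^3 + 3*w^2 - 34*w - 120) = 1/(w + 4)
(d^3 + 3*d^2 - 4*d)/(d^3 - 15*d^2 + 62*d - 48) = d*(d + 4)/(d^2 - 14*d + 48)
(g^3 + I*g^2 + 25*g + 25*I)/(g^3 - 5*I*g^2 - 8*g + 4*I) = (g^3 + I*g^2 + 25*g + 25*I)/(g^3 - 5*I*g^2 - 8*g + 4*I)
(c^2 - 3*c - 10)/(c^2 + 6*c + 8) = (c - 5)/(c + 4)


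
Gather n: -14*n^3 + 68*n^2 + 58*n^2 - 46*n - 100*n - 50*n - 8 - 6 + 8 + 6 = -14*n^3 + 126*n^2 - 196*n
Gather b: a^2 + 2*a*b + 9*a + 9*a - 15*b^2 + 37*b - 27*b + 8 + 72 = a^2 + 18*a - 15*b^2 + b*(2*a + 10) + 80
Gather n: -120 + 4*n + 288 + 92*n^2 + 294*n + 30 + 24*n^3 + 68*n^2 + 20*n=24*n^3 + 160*n^2 + 318*n + 198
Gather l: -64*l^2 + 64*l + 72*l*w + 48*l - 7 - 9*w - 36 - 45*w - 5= -64*l^2 + l*(72*w + 112) - 54*w - 48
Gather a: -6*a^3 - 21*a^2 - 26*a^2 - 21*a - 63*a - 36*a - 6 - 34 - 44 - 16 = -6*a^3 - 47*a^2 - 120*a - 100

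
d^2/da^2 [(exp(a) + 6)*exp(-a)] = 6*exp(-a)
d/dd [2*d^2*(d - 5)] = 2*d*(3*d - 10)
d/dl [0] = 0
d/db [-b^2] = -2*b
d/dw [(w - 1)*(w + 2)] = 2*w + 1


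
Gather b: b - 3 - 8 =b - 11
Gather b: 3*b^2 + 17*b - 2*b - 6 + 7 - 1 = 3*b^2 + 15*b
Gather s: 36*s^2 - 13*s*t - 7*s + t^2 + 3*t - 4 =36*s^2 + s*(-13*t - 7) + t^2 + 3*t - 4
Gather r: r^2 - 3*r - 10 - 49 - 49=r^2 - 3*r - 108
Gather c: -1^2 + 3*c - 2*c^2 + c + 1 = -2*c^2 + 4*c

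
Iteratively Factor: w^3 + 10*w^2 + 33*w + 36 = (w + 3)*(w^2 + 7*w + 12) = (w + 3)*(w + 4)*(w + 3)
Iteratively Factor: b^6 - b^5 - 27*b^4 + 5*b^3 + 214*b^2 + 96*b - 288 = (b + 3)*(b^5 - 4*b^4 - 15*b^3 + 50*b^2 + 64*b - 96) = (b - 4)*(b + 3)*(b^4 - 15*b^2 - 10*b + 24) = (b - 4)*(b + 2)*(b + 3)*(b^3 - 2*b^2 - 11*b + 12) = (b - 4)^2*(b + 2)*(b + 3)*(b^2 + 2*b - 3) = (b - 4)^2*(b - 1)*(b + 2)*(b + 3)*(b + 3)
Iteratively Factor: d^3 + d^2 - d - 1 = (d + 1)*(d^2 - 1) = (d + 1)^2*(d - 1)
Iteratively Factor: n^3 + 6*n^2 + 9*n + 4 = (n + 1)*(n^2 + 5*n + 4) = (n + 1)^2*(n + 4)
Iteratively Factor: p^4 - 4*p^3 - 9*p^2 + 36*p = (p - 3)*(p^3 - p^2 - 12*p) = (p - 4)*(p - 3)*(p^2 + 3*p) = p*(p - 4)*(p - 3)*(p + 3)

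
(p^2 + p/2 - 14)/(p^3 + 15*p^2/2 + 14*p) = (2*p - 7)/(p*(2*p + 7))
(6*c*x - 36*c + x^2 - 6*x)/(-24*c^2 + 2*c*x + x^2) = (x - 6)/(-4*c + x)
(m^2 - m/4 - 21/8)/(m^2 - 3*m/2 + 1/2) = (8*m^2 - 2*m - 21)/(4*(2*m^2 - 3*m + 1))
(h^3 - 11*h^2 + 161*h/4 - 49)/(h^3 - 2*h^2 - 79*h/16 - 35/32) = 8*(2*h^2 - 15*h + 28)/(16*h^2 + 24*h + 5)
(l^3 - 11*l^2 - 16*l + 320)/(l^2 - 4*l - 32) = (l^2 - 3*l - 40)/(l + 4)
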